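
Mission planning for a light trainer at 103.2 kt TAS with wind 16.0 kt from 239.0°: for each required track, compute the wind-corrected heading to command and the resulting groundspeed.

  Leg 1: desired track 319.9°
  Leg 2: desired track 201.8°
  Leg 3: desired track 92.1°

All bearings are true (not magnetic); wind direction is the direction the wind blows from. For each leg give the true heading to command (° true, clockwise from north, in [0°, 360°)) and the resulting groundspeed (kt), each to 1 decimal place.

Leg 1: desired track 319.9°; wind correction -8.8° → command heading 311.1°, groundspeed 99.5 kt
Leg 2: desired track 201.8°; wind correction +5.4° → command heading 207.2°, groundspeed 90.0 kt
Leg 3: desired track 92.1°; wind correction +4.9° → command heading 97.0°, groundspeed 116.2 kt

Leg 1: heading=311.1°, groundspeed=99.5 kt
Leg 2: heading=207.2°, groundspeed=90.0 kt
Leg 3: heading=97.0°, groundspeed=116.2 kt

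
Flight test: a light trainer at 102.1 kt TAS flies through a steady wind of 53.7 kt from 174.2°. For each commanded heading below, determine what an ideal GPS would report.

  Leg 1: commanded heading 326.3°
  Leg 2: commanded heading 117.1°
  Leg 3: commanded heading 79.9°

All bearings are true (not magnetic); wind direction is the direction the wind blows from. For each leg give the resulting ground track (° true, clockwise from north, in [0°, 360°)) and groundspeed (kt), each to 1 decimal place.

Leg 1: track=335.8°, groundspeed=151.7 kt
Leg 2: track=85.4°, groundspeed=85.7 kt
Leg 3: track=53.1°, groundspeed=118.9 kt

Leg 1: heading 326.3°; drift +9.5° → track 335.8°, groundspeed 151.7 kt
Leg 2: heading 117.1°; drift -31.7° → track 85.4°, groundspeed 85.7 kt
Leg 3: heading 79.9°; drift -26.8° → track 53.1°, groundspeed 118.9 kt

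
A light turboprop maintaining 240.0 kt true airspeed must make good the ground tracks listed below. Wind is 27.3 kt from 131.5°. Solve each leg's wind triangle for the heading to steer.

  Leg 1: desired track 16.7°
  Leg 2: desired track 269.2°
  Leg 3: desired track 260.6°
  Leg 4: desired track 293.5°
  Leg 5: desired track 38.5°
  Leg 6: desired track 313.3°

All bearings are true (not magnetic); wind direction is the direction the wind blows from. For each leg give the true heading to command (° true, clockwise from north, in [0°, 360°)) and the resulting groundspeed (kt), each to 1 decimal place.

Leg 1: heading=22.6°, groundspeed=250.2 kt
Leg 2: heading=264.8°, groundspeed=259.5 kt
Leg 3: heading=255.5°, groundspeed=256.3 kt
Leg 4: heading=291.5°, groundspeed=265.8 kt
Leg 5: heading=45.0°, groundspeed=239.9 kt
Leg 6: heading=313.5°, groundspeed=267.3 kt

Leg 1: desired track 16.7°; wind correction +5.9° → command heading 22.6°, groundspeed 250.2 kt
Leg 2: desired track 269.2°; wind correction -4.4° → command heading 264.8°, groundspeed 259.5 kt
Leg 3: desired track 260.6°; wind correction -5.1° → command heading 255.5°, groundspeed 256.3 kt
Leg 4: desired track 293.5°; wind correction -2.0° → command heading 291.5°, groundspeed 265.8 kt
Leg 5: desired track 38.5°; wind correction +6.5° → command heading 45.0°, groundspeed 239.9 kt
Leg 6: desired track 313.3°; wind correction +0.2° → command heading 313.5°, groundspeed 267.3 kt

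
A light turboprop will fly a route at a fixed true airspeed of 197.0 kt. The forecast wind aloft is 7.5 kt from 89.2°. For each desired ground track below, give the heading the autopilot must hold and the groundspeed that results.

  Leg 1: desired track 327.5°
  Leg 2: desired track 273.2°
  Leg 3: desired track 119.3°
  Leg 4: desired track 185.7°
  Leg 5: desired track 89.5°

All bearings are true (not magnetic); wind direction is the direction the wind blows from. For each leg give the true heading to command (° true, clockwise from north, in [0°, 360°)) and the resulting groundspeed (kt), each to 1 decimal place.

Leg 1: desired track 327.5°; wind correction +1.9° → command heading 329.4°, groundspeed 200.8 kt
Leg 2: desired track 273.2°; wind correction +0.2° → command heading 273.4°, groundspeed 204.5 kt
Leg 3: desired track 119.3°; wind correction -1.1° → command heading 118.2°, groundspeed 190.5 kt
Leg 4: desired track 185.7°; wind correction -2.2° → command heading 183.5°, groundspeed 197.7 kt
Leg 5: desired track 89.5°; wind correction +0.0° → command heading 89.5°, groundspeed 189.5 kt

Leg 1: heading=329.4°, groundspeed=200.8 kt
Leg 2: heading=273.4°, groundspeed=204.5 kt
Leg 3: heading=118.2°, groundspeed=190.5 kt
Leg 4: heading=183.5°, groundspeed=197.7 kt
Leg 5: heading=89.5°, groundspeed=189.5 kt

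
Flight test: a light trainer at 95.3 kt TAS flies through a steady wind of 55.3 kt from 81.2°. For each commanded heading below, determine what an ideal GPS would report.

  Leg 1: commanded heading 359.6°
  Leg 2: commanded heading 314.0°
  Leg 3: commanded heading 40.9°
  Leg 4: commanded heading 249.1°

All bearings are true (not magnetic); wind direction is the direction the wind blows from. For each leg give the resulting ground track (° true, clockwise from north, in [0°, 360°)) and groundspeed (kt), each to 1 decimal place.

Leg 1: track=327.5°, groundspeed=103.0 kt
Leg 2: track=295.1°, groundspeed=136.1 kt
Leg 3: track=6.9°, groundspeed=64.0 kt
Leg 4: track=253.5°, groundspeed=149.8 kt

Leg 1: heading 359.6°; drift -32.1° → track 327.5°, groundspeed 103.0 kt
Leg 2: heading 314.0°; drift -18.9° → track 295.1°, groundspeed 136.1 kt
Leg 3: heading 40.9°; drift -34.0° → track 6.9°, groundspeed 64.0 kt
Leg 4: heading 249.1°; drift +4.4° → track 253.5°, groundspeed 149.8 kt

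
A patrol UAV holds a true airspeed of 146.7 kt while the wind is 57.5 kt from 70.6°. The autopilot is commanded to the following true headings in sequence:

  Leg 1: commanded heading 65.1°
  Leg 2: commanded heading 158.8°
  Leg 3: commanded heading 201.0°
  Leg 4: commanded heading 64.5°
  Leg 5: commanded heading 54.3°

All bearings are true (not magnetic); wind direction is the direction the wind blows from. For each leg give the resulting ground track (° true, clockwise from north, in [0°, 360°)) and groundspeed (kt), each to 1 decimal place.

Leg 1: track=61.6°, groundspeed=89.6 kt
Leg 2: track=180.4°, groundspeed=155.9 kt
Leg 3: track=214.4°, groundspeed=189.1 kt
Leg 4: track=60.6°, groundspeed=89.7 kt
Leg 5: track=44.3°, groundspeed=92.9 kt

Leg 1: heading 65.1°; drift -3.5° → track 61.6°, groundspeed 89.6 kt
Leg 2: heading 158.8°; drift +21.6° → track 180.4°, groundspeed 155.9 kt
Leg 3: heading 201.0°; drift +13.4° → track 214.4°, groundspeed 189.1 kt
Leg 4: heading 64.5°; drift -3.9° → track 60.6°, groundspeed 89.7 kt
Leg 5: heading 54.3°; drift -10.0° → track 44.3°, groundspeed 92.9 kt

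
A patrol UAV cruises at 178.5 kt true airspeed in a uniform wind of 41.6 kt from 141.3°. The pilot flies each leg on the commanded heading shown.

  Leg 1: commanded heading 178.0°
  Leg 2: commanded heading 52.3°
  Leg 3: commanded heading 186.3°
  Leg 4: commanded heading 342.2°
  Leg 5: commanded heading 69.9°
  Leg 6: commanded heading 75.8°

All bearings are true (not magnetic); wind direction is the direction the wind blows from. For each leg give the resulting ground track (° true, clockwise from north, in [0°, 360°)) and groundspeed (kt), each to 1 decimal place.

Leg 1: track=187.7°, groundspeed=147.3 kt
Leg 2: track=39.1°, groundspeed=182.6 kt
Leg 3: track=197.5°, groundspeed=152.0 kt
Leg 4: track=338.3°, groundspeed=217.9 kt
Leg 5: track=56.5°, groundspeed=169.9 kt
Leg 6: track=62.6°, groundspeed=165.6 kt

Leg 1: heading 178.0°; drift +9.7° → track 187.7°, groundspeed 147.3 kt
Leg 2: heading 52.3°; drift -13.2° → track 39.1°, groundspeed 182.6 kt
Leg 3: heading 186.3°; drift +11.2° → track 197.5°, groundspeed 152.0 kt
Leg 4: heading 342.2°; drift -3.9° → track 338.3°, groundspeed 217.9 kt
Leg 5: heading 69.9°; drift -13.4° → track 56.5°, groundspeed 169.9 kt
Leg 6: heading 75.8°; drift -13.2° → track 62.6°, groundspeed 165.6 kt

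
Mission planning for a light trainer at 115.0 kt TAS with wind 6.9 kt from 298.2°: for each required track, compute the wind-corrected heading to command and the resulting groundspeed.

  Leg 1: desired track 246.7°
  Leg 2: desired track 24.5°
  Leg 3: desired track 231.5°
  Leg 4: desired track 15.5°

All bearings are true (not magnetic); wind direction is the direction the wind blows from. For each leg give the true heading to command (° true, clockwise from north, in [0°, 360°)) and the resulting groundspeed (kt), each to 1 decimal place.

Leg 1: desired track 246.7°; wind correction +2.7° → command heading 249.4°, groundspeed 110.6 kt
Leg 2: desired track 24.5°; wind correction -3.4° → command heading 21.1°, groundspeed 114.3 kt
Leg 3: desired track 231.5°; wind correction +3.2° → command heading 234.7°, groundspeed 112.1 kt
Leg 4: desired track 15.5°; wind correction -3.4° → command heading 12.1°, groundspeed 113.3 kt

Leg 1: heading=249.4°, groundspeed=110.6 kt
Leg 2: heading=21.1°, groundspeed=114.3 kt
Leg 3: heading=234.7°, groundspeed=112.1 kt
Leg 4: heading=12.1°, groundspeed=113.3 kt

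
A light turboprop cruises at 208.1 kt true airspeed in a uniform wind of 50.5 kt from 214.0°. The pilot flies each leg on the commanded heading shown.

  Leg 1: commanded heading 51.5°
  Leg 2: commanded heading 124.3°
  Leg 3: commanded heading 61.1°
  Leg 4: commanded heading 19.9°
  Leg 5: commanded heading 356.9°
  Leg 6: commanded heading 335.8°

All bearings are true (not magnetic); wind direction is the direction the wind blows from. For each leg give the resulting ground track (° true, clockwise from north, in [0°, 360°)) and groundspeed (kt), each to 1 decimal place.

Leg 1: track=48.1°, groundspeed=256.7 kt
Leg 2: track=110.6°, groundspeed=213.9 kt
Leg 3: track=55.9°, groundspeed=254.1 kt
Leg 4: track=22.6°, groundspeed=257.4 kt
Leg 5: track=3.9°, groundspeed=250.2 kt
Leg 6: track=346.2°, groundspeed=238.6 kt

Leg 1: heading 51.5°; drift -3.4° → track 48.1°, groundspeed 256.7 kt
Leg 2: heading 124.3°; drift -13.7° → track 110.6°, groundspeed 213.9 kt
Leg 3: heading 61.1°; drift -5.2° → track 55.9°, groundspeed 254.1 kt
Leg 4: heading 19.9°; drift +2.7° → track 22.6°, groundspeed 257.4 kt
Leg 5: heading 356.9°; drift +7.0° → track 3.9°, groundspeed 250.2 kt
Leg 6: heading 335.8°; drift +10.4° → track 346.2°, groundspeed 238.6 kt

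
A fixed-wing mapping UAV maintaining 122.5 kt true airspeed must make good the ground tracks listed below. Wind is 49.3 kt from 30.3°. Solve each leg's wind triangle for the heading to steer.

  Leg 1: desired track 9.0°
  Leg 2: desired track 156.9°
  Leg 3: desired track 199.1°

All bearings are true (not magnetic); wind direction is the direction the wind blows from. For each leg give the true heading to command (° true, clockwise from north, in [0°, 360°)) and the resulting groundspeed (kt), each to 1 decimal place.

Leg 1: heading=17.4°, groundspeed=75.3 kt
Leg 2: heading=138.0°, groundspeed=145.3 kt
Leg 3: heading=194.6°, groundspeed=170.5 kt

Leg 1: desired track 9.0°; wind correction +8.4° → command heading 17.4°, groundspeed 75.3 kt
Leg 2: desired track 156.9°; wind correction -18.9° → command heading 138.0°, groundspeed 145.3 kt
Leg 3: desired track 199.1°; wind correction -4.5° → command heading 194.6°, groundspeed 170.5 kt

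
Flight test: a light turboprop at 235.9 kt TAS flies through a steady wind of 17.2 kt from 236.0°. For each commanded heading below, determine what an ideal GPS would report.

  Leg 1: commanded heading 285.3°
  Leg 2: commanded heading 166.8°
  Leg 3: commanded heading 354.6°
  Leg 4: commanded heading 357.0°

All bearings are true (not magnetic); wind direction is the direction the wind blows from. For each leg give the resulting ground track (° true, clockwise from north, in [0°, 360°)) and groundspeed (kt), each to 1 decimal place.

Leg 1: heading 285.3°; drift +3.3° → track 288.6°, groundspeed 225.1 kt
Leg 2: heading 166.8°; drift -4.0° → track 162.8°, groundspeed 230.4 kt
Leg 3: heading 354.6°; drift +3.5° → track 358.1°, groundspeed 244.6 kt
Leg 4: heading 357.0°; drift +3.4° → track 0.4°, groundspeed 245.2 kt

Leg 1: track=288.6°, groundspeed=225.1 kt
Leg 2: track=162.8°, groundspeed=230.4 kt
Leg 3: track=358.1°, groundspeed=244.6 kt
Leg 4: track=0.4°, groundspeed=245.2 kt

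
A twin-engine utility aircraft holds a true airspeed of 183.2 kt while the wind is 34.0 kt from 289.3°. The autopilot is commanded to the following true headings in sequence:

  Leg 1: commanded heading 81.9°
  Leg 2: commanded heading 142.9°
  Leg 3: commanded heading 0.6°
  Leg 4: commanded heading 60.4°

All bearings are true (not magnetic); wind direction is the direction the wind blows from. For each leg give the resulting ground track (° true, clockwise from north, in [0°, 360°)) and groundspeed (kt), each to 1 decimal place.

Leg 1: track=86.1°, groundspeed=214.0 kt
Leg 2: track=137.8°, groundspeed=212.4 kt
Leg 3: track=11.2°, groundspeed=175.3 kt
Leg 4: track=67.5°, groundspeed=207.1 kt

Leg 1: heading 81.9°; drift +4.2° → track 86.1°, groundspeed 214.0 kt
Leg 2: heading 142.9°; drift -5.1° → track 137.8°, groundspeed 212.4 kt
Leg 3: heading 0.6°; drift +10.6° → track 11.2°, groundspeed 175.3 kt
Leg 4: heading 60.4°; drift +7.1° → track 67.5°, groundspeed 207.1 kt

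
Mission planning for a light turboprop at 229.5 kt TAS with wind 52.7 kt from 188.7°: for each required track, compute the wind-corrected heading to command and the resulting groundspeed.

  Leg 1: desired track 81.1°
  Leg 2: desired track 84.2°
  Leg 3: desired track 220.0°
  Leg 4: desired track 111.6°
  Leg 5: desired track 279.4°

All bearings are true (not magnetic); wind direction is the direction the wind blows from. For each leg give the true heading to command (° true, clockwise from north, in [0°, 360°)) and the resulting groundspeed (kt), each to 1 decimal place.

Leg 1: heading=93.7°, groundspeed=239.9 kt
Leg 2: heading=97.0°, groundspeed=237.0 kt
Leg 3: heading=213.1°, groundspeed=182.8 kt
Leg 4: heading=124.5°, groundspeed=211.9 kt
Leg 5: heading=266.1°, groundspeed=224.0 kt

Leg 1: desired track 81.1°; wind correction +12.6° → command heading 93.7°, groundspeed 239.9 kt
Leg 2: desired track 84.2°; wind correction +12.8° → command heading 97.0°, groundspeed 237.0 kt
Leg 3: desired track 220.0°; wind correction -6.9° → command heading 213.1°, groundspeed 182.8 kt
Leg 4: desired track 111.6°; wind correction +12.9° → command heading 124.5°, groundspeed 211.9 kt
Leg 5: desired track 279.4°; wind correction -13.3° → command heading 266.1°, groundspeed 224.0 kt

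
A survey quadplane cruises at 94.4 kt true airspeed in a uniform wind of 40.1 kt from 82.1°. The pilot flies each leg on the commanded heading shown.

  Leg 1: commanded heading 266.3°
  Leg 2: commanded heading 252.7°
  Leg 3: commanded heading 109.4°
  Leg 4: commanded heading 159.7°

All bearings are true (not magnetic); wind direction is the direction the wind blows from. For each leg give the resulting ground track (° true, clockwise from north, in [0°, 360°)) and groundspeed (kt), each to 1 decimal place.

Leg 1: track=265.0°, groundspeed=134.4 kt
Leg 2: track=255.5°, groundspeed=134.1 kt
Leg 3: track=126.8°, groundspeed=61.6 kt
Leg 4: track=184.2°, groundspeed=94.3 kt

Leg 1: heading 266.3°; drift -1.3° → track 265.0°, groundspeed 134.4 kt
Leg 2: heading 252.7°; drift +2.8° → track 255.5°, groundspeed 134.1 kt
Leg 3: heading 109.4°; drift +17.4° → track 126.8°, groundspeed 61.6 kt
Leg 4: heading 159.7°; drift +24.5° → track 184.2°, groundspeed 94.3 kt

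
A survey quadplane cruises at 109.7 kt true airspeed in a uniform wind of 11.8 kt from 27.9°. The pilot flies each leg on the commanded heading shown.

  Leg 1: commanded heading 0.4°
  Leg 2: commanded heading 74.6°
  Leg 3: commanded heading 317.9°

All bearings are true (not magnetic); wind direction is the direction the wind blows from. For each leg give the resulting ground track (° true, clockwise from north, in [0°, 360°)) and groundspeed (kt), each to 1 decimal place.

Leg 1: track=357.3°, groundspeed=99.4 kt
Leg 2: track=79.4°, groundspeed=102.0 kt
Leg 3: track=311.9°, groundspeed=106.2 kt

Leg 1: heading 0.4°; drift -3.1° → track 357.3°, groundspeed 99.4 kt
Leg 2: heading 74.6°; drift +4.8° → track 79.4°, groundspeed 102.0 kt
Leg 3: heading 317.9°; drift -6.0° → track 311.9°, groundspeed 106.2 kt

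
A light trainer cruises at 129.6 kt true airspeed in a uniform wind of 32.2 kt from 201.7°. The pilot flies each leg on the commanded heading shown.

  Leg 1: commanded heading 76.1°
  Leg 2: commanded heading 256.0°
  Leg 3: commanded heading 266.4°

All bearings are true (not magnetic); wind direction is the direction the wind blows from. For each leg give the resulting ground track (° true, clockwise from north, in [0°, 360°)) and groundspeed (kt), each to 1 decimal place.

Leg 1: track=66.1°, groundspeed=150.6 kt
Leg 2: track=269.3°, groundspeed=113.9 kt
Leg 3: track=280.5°, groundspeed=119.4 kt

Leg 1: heading 76.1°; drift -10.0° → track 66.1°, groundspeed 150.6 kt
Leg 2: heading 256.0°; drift +13.3° → track 269.3°, groundspeed 113.9 kt
Leg 3: heading 266.4°; drift +14.1° → track 280.5°, groundspeed 119.4 kt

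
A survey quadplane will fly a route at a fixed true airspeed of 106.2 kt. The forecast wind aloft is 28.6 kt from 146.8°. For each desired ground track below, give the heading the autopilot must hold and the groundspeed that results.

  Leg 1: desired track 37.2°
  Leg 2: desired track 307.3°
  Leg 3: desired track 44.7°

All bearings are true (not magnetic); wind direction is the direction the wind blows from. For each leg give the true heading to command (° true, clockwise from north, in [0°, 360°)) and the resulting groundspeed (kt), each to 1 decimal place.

Leg 1: heading=51.9°, groundspeed=112.3 kt
Leg 2: heading=302.1°, groundspeed=132.7 kt
Leg 3: heading=60.0°, groundspeed=108.4 kt

Leg 1: desired track 37.2°; wind correction +14.7° → command heading 51.9°, groundspeed 112.3 kt
Leg 2: desired track 307.3°; wind correction -5.2° → command heading 302.1°, groundspeed 132.7 kt
Leg 3: desired track 44.7°; wind correction +15.3° → command heading 60.0°, groundspeed 108.4 kt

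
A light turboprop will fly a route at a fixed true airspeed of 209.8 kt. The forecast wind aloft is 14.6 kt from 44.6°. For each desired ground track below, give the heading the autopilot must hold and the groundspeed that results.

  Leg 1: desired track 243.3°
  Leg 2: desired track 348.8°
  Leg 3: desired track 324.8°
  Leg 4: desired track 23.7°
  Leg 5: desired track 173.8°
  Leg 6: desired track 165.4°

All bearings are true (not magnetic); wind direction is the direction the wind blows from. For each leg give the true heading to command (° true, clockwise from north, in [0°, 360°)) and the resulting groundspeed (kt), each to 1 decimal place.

Leg 1: heading=244.6°, groundspeed=223.6 kt
Leg 2: heading=352.1°, groundspeed=201.2 kt
Leg 3: heading=328.7°, groundspeed=206.7 kt
Leg 4: heading=25.1°, groundspeed=196.1 kt
Leg 5: heading=170.7°, groundspeed=218.7 kt
Leg 6: heading=162.0°, groundspeed=216.9 kt

Leg 1: desired track 243.3°; wind correction +1.3° → command heading 244.6°, groundspeed 223.6 kt
Leg 2: desired track 348.8°; wind correction +3.3° → command heading 352.1°, groundspeed 201.2 kt
Leg 3: desired track 324.8°; wind correction +3.9° → command heading 328.7°, groundspeed 206.7 kt
Leg 4: desired track 23.7°; wind correction +1.4° → command heading 25.1°, groundspeed 196.1 kt
Leg 5: desired track 173.8°; wind correction -3.1° → command heading 170.7°, groundspeed 218.7 kt
Leg 6: desired track 165.4°; wind correction -3.4° → command heading 162.0°, groundspeed 216.9 kt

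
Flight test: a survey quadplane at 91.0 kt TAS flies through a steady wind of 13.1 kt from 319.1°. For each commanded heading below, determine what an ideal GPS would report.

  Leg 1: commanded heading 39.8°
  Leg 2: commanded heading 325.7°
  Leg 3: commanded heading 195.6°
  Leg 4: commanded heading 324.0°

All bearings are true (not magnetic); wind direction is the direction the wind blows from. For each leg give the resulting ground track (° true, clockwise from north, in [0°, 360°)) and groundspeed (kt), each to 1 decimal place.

Leg 1: heading 39.8°; drift +8.3° → track 48.1°, groundspeed 89.8 kt
Leg 2: heading 325.7°; drift +1.1° → track 326.8°, groundspeed 78.0 kt
Leg 3: heading 195.6°; drift -6.3° → track 189.3°, groundspeed 98.8 kt
Leg 4: heading 324.0°; drift +0.8° → track 324.8°, groundspeed 78.0 kt

Leg 1: track=48.1°, groundspeed=89.8 kt
Leg 2: track=326.8°, groundspeed=78.0 kt
Leg 3: track=189.3°, groundspeed=98.8 kt
Leg 4: track=324.8°, groundspeed=78.0 kt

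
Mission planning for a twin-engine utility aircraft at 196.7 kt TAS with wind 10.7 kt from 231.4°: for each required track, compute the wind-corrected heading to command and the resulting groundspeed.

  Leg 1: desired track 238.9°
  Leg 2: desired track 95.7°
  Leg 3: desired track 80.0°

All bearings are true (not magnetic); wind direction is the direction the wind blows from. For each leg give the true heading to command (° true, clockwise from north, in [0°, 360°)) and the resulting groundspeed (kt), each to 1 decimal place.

Leg 1: desired track 238.9°; wind correction -0.4° → command heading 238.5°, groundspeed 186.1 kt
Leg 2: desired track 95.7°; wind correction +2.2° → command heading 97.9°, groundspeed 204.2 kt
Leg 3: desired track 80.0°; wind correction +1.5° → command heading 81.5°, groundspeed 206.0 kt

Leg 1: heading=238.5°, groundspeed=186.1 kt
Leg 2: heading=97.9°, groundspeed=204.2 kt
Leg 3: heading=81.5°, groundspeed=206.0 kt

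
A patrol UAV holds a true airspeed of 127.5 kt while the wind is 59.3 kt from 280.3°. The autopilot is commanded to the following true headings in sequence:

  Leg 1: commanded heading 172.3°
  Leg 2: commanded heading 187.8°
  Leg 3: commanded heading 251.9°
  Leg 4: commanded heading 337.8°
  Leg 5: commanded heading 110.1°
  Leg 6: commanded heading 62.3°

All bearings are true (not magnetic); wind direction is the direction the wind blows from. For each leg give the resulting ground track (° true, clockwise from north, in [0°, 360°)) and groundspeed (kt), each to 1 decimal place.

Leg 1: heading 172.3°; drift -21.1° → track 151.2°, groundspeed 156.4 kt
Leg 2: heading 187.8°; drift -24.5° → track 163.3°, groundspeed 142.9 kt
Leg 3: heading 251.9°; drift -20.5° → track 231.4°, groundspeed 80.4 kt
Leg 4: heading 337.8°; drift +27.6° → track 5.4°, groundspeed 107.9 kt
Leg 5: heading 110.1°; drift -3.1° → track 107.0°, groundspeed 186.2 kt
Leg 6: heading 62.3°; drift +11.8° → track 74.1°, groundspeed 178.0 kt

Leg 1: track=151.2°, groundspeed=156.4 kt
Leg 2: track=163.3°, groundspeed=142.9 kt
Leg 3: track=231.4°, groundspeed=80.4 kt
Leg 4: track=5.4°, groundspeed=107.9 kt
Leg 5: track=107.0°, groundspeed=186.2 kt
Leg 6: track=74.1°, groundspeed=178.0 kt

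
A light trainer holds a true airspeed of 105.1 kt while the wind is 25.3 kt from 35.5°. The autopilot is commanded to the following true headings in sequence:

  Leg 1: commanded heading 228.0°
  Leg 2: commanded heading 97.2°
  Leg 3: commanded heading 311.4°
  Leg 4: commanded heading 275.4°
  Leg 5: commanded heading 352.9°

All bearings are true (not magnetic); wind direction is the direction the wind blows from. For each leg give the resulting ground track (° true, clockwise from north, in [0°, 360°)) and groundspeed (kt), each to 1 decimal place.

Leg 1: heading 228.0°; drift -2.4° → track 225.6°, groundspeed 129.9 kt
Leg 2: heading 97.2°; drift +13.5° → track 110.7°, groundspeed 95.7 kt
Leg 3: heading 311.4°; drift -13.8° → track 297.6°, groundspeed 105.5 kt
Leg 4: heading 275.4°; drift -10.5° → track 264.9°, groundspeed 119.8 kt
Leg 5: heading 352.9°; drift -11.2° → track 341.7°, groundspeed 88.2 kt

Leg 1: track=225.6°, groundspeed=129.9 kt
Leg 2: track=110.7°, groundspeed=95.7 kt
Leg 3: track=297.6°, groundspeed=105.5 kt
Leg 4: track=264.9°, groundspeed=119.8 kt
Leg 5: track=341.7°, groundspeed=88.2 kt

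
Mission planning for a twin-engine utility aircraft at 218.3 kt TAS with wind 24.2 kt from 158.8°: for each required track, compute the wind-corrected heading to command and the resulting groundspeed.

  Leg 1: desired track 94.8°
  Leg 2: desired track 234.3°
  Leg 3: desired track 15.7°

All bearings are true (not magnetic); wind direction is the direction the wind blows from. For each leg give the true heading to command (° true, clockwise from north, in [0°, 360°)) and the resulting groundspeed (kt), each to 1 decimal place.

Leg 1: heading=100.5°, groundspeed=206.6 kt
Leg 2: heading=228.1°, groundspeed=211.0 kt
Leg 3: heading=19.5°, groundspeed=237.2 kt

Leg 1: desired track 94.8°; wind correction +5.7° → command heading 100.5°, groundspeed 206.6 kt
Leg 2: desired track 234.3°; wind correction -6.2° → command heading 228.1°, groundspeed 211.0 kt
Leg 3: desired track 15.7°; wind correction +3.8° → command heading 19.5°, groundspeed 237.2 kt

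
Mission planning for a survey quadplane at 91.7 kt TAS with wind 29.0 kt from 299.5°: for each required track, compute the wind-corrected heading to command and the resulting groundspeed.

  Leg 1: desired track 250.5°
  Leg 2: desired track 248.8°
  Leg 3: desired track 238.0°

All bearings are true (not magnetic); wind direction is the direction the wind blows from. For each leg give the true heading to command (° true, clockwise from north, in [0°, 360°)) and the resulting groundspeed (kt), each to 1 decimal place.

Leg 1: desired track 250.5°; wind correction +13.8° → command heading 264.3°, groundspeed 70.0 kt
Leg 2: desired track 248.8°; wind correction +14.2° → command heading 263.0°, groundspeed 70.5 kt
Leg 3: desired track 238.0°; wind correction +16.1° → command heading 254.1°, groundspeed 74.2 kt

Leg 1: heading=264.3°, groundspeed=70.0 kt
Leg 2: heading=263.0°, groundspeed=70.5 kt
Leg 3: heading=254.1°, groundspeed=74.2 kt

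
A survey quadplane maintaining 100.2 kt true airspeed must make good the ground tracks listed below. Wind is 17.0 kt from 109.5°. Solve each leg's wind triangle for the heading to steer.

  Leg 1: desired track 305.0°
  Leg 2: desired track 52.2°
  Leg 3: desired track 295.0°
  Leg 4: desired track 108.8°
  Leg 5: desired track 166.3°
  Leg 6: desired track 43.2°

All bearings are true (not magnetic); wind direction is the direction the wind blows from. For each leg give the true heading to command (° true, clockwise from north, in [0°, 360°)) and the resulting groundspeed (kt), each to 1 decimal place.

Leg 1: desired track 305.0°; wind correction +2.6° → command heading 307.6°, groundspeed 116.5 kt
Leg 2: desired track 52.2°; wind correction +8.2° → command heading 60.4°, groundspeed 90.0 kt
Leg 3: desired track 295.0°; wind correction +0.9° → command heading 295.9°, groundspeed 117.1 kt
Leg 4: desired track 108.8°; wind correction +0.1° → command heading 108.9°, groundspeed 83.2 kt
Leg 5: desired track 166.3°; wind correction -8.2° → command heading 158.1°, groundspeed 89.9 kt
Leg 6: desired track 43.2°; wind correction +8.9° → command heading 52.1°, groundspeed 92.2 kt

Leg 1: heading=307.6°, groundspeed=116.5 kt
Leg 2: heading=60.4°, groundspeed=90.0 kt
Leg 3: heading=295.9°, groundspeed=117.1 kt
Leg 4: heading=108.9°, groundspeed=83.2 kt
Leg 5: heading=158.1°, groundspeed=89.9 kt
Leg 6: heading=52.1°, groundspeed=92.2 kt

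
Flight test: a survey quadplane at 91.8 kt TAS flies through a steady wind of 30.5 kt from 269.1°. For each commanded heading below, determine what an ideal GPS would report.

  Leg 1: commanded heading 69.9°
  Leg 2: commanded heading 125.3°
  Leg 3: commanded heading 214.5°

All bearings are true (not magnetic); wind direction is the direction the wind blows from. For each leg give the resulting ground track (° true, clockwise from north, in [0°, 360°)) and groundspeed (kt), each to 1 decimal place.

Leg 1: track=74.7°, groundspeed=121.0 kt
Leg 2: track=116.5°, groundspeed=117.8 kt
Leg 3: track=196.0°, groundspeed=78.2 kt

Leg 1: heading 69.9°; drift +4.8° → track 74.7°, groundspeed 121.0 kt
Leg 2: heading 125.3°; drift -8.8° → track 116.5°, groundspeed 117.8 kt
Leg 3: heading 214.5°; drift -18.5° → track 196.0°, groundspeed 78.2 kt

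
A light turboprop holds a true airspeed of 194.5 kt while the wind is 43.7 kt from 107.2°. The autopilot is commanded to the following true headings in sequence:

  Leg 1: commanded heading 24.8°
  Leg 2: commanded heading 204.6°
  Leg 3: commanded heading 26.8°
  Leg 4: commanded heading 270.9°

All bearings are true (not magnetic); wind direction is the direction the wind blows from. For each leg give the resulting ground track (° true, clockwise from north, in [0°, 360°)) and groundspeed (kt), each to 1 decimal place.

Leg 1: track=11.9°, groundspeed=193.6 kt
Leg 2: track=216.8°, groundspeed=204.8 kt
Leg 3: track=13.8°, groundspeed=192.1 kt
Leg 4: track=273.9°, groundspeed=236.8 kt

Leg 1: heading 24.8°; drift -12.9° → track 11.9°, groundspeed 193.6 kt
Leg 2: heading 204.6°; drift +12.2° → track 216.8°, groundspeed 204.8 kt
Leg 3: heading 26.8°; drift -13.0° → track 13.8°, groundspeed 192.1 kt
Leg 4: heading 270.9°; drift +3.0° → track 273.9°, groundspeed 236.8 kt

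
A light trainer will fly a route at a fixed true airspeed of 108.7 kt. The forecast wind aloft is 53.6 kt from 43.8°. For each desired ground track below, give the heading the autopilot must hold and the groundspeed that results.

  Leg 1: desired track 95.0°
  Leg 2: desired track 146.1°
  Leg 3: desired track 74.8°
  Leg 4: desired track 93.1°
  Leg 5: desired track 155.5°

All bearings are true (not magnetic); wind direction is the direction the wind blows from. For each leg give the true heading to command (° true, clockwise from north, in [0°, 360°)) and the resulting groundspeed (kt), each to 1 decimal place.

Leg 1: desired track 95.0°; wind correction -22.6° → command heading 72.4°, groundspeed 66.8 kt
Leg 2: desired track 146.1°; wind correction -28.8° → command heading 117.3°, groundspeed 106.7 kt
Leg 3: desired track 74.8°; wind correction -14.7° → command heading 60.1°, groundspeed 59.2 kt
Leg 4: desired track 93.1°; wind correction -22.0° → command heading 71.1°, groundspeed 65.9 kt
Leg 5: desired track 155.5°; wind correction -27.3° → command heading 128.2°, groundspeed 116.4 kt

Leg 1: heading=72.4°, groundspeed=66.8 kt
Leg 2: heading=117.3°, groundspeed=106.7 kt
Leg 3: heading=60.1°, groundspeed=59.2 kt
Leg 4: heading=71.1°, groundspeed=65.9 kt
Leg 5: heading=128.2°, groundspeed=116.4 kt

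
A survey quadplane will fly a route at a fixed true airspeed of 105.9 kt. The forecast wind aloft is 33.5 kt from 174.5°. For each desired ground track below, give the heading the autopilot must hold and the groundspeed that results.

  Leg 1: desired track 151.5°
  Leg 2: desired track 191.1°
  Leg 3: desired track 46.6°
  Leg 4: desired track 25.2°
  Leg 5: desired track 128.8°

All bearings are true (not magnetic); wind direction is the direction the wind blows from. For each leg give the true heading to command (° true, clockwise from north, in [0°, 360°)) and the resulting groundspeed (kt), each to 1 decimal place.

Leg 1: desired track 151.5°; wind correction +7.1° → command heading 158.6°, groundspeed 74.3 kt
Leg 2: desired track 191.1°; wind correction -5.2° → command heading 185.9°, groundspeed 73.4 kt
Leg 3: desired track 46.6°; wind correction +14.5° → command heading 61.1°, groundspeed 123.1 kt
Leg 4: desired track 25.2°; wind correction +9.3° → command heading 34.5°, groundspeed 133.3 kt
Leg 5: desired track 128.8°; wind correction +13.1° → command heading 141.9°, groundspeed 79.8 kt

Leg 1: heading=158.6°, groundspeed=74.3 kt
Leg 2: heading=185.9°, groundspeed=73.4 kt
Leg 3: heading=61.1°, groundspeed=123.1 kt
Leg 4: heading=34.5°, groundspeed=133.3 kt
Leg 5: heading=141.9°, groundspeed=79.8 kt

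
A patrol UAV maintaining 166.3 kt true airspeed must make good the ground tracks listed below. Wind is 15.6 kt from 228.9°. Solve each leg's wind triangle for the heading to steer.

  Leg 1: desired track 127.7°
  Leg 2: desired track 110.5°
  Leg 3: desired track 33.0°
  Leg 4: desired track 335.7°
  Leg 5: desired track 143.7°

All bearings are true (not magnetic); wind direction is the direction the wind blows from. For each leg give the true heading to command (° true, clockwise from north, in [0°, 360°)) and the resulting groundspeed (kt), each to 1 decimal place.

Leg 1: desired track 127.7°; wind correction +5.3° → command heading 133.0°, groundspeed 168.6 kt
Leg 2: desired track 110.5°; wind correction +4.7° → command heading 115.2°, groundspeed 173.2 kt
Leg 3: desired track 33.0°; wind correction -1.5° → command heading 31.5°, groundspeed 181.2 kt
Leg 4: desired track 335.7°; wind correction -5.2° → command heading 330.5°, groundspeed 170.1 kt
Leg 5: desired track 143.7°; wind correction +5.4° → command heading 149.1°, groundspeed 164.3 kt

Leg 1: heading=133.0°, groundspeed=168.6 kt
Leg 2: heading=115.2°, groundspeed=173.2 kt
Leg 3: heading=31.5°, groundspeed=181.2 kt
Leg 4: heading=330.5°, groundspeed=170.1 kt
Leg 5: heading=149.1°, groundspeed=164.3 kt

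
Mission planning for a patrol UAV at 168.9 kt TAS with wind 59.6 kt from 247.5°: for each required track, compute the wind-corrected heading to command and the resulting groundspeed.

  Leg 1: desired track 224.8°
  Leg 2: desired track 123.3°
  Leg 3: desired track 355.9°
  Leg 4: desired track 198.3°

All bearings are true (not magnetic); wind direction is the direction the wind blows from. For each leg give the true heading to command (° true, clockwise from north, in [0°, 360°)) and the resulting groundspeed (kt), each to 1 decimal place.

Leg 1: heading=232.6°, groundspeed=112.3 kt
Leg 2: heading=140.3°, groundspeed=195.0 kt
Leg 3: heading=336.3°, groundspeed=178.0 kt
Leg 4: heading=213.8°, groundspeed=123.8 kt

Leg 1: desired track 224.8°; wind correction +7.8° → command heading 232.6°, groundspeed 112.3 kt
Leg 2: desired track 123.3°; wind correction +17.0° → command heading 140.3°, groundspeed 195.0 kt
Leg 3: desired track 355.9°; wind correction -19.6° → command heading 336.3°, groundspeed 178.0 kt
Leg 4: desired track 198.3°; wind correction +15.5° → command heading 213.8°, groundspeed 123.8 kt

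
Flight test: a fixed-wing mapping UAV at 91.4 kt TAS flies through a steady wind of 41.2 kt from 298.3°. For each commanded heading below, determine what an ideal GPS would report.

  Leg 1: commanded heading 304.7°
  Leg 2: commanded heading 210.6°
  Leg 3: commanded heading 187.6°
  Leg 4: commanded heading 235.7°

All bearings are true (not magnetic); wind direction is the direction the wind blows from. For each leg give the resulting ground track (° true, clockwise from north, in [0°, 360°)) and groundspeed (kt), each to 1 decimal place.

Leg 1: heading 304.7°; drift +5.2° → track 309.9°, groundspeed 50.7 kt
Leg 2: heading 210.6°; drift -24.6° → track 186.0°, groundspeed 98.7 kt
Leg 3: heading 187.6°; drift -20.0° → track 167.6°, groundspeed 112.8 kt
Leg 4: heading 235.7°; drift -26.8° → track 208.9°, groundspeed 81.2 kt

Leg 1: track=309.9°, groundspeed=50.7 kt
Leg 2: track=186.0°, groundspeed=98.7 kt
Leg 3: track=167.6°, groundspeed=112.8 kt
Leg 4: track=208.9°, groundspeed=81.2 kt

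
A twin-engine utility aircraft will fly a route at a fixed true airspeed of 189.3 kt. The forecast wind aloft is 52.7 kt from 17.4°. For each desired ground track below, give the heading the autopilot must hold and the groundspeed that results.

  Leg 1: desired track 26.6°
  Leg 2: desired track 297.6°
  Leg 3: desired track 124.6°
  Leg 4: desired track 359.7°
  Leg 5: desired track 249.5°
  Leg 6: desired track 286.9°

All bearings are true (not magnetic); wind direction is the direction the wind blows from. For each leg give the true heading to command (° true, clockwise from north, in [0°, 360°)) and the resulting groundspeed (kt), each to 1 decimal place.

Leg 1: desired track 26.6°; wind correction -2.6° → command heading 24.0°, groundspeed 137.1 kt
Leg 2: desired track 297.6°; wind correction +15.9° → command heading 313.5°, groundspeed 172.7 kt
Leg 3: desired track 124.6°; wind correction -15.4° → command heading 109.2°, groundspeed 198.1 kt
Leg 4: desired track 359.7°; wind correction +4.9° → command heading 4.6°, groundspeed 138.4 kt
Leg 5: desired track 249.5°; wind correction +12.7° → command heading 262.2°, groundspeed 217.0 kt
Leg 6: desired track 286.9°; wind correction +16.2° → command heading 303.1°, groundspeed 182.3 kt

Leg 1: heading=24.0°, groundspeed=137.1 kt
Leg 2: heading=313.5°, groundspeed=172.7 kt
Leg 3: heading=109.2°, groundspeed=198.1 kt
Leg 4: heading=4.6°, groundspeed=138.4 kt
Leg 5: heading=262.2°, groundspeed=217.0 kt
Leg 6: heading=303.1°, groundspeed=182.3 kt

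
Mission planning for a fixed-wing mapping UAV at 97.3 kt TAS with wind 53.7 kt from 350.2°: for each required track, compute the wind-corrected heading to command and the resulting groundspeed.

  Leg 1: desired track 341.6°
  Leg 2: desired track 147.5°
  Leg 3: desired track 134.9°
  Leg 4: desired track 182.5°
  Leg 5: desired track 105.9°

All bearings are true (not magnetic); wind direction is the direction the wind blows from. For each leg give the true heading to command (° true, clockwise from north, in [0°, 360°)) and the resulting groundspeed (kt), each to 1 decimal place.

Leg 1: heading=346.3°, groundspeed=43.9 kt
Leg 2: heading=135.2°, groundspeed=144.6 kt
Leg 3: heading=116.3°, groundspeed=136.0 kt
Leg 4: heading=189.3°, groundspeed=149.1 kt
Leg 5: heading=76.1°, groundspeed=107.7 kt

Leg 1: desired track 341.6°; wind correction +4.7° → command heading 346.3°, groundspeed 43.9 kt
Leg 2: desired track 147.5°; wind correction -12.3° → command heading 135.2°, groundspeed 144.6 kt
Leg 3: desired track 134.9°; wind correction -18.6° → command heading 116.3°, groundspeed 136.0 kt
Leg 4: desired track 182.5°; wind correction +6.8° → command heading 189.3°, groundspeed 149.1 kt
Leg 5: desired track 105.9°; wind correction -29.8° → command heading 76.1°, groundspeed 107.7 kt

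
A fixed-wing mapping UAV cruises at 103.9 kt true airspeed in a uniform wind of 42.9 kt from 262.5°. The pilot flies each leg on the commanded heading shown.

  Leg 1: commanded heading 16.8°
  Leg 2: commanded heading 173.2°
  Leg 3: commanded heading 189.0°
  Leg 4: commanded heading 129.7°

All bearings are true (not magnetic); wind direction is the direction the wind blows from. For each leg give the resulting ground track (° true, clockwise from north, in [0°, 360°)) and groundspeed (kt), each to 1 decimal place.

Leg 1: heading 16.8°; drift +17.8° → track 34.6°, groundspeed 127.7 kt
Leg 2: heading 173.2°; drift -22.5° → track 150.7°, groundspeed 111.9 kt
Leg 3: heading 189.0°; drift -24.2° → track 164.8°, groundspeed 100.5 kt
Leg 4: heading 129.7°; drift -13.3° → track 116.4°, groundspeed 136.7 kt

Leg 1: track=34.6°, groundspeed=127.7 kt
Leg 2: track=150.7°, groundspeed=111.9 kt
Leg 3: track=164.8°, groundspeed=100.5 kt
Leg 4: track=116.4°, groundspeed=136.7 kt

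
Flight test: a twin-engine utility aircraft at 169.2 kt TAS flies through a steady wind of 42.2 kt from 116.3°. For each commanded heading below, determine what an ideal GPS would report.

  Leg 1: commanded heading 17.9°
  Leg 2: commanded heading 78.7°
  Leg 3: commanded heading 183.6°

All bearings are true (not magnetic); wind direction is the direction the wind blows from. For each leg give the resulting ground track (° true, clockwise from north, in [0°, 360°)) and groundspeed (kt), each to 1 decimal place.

Leg 1: heading 17.9°; drift -13.4° → track 4.5°, groundspeed 180.3 kt
Leg 2: heading 78.7°; drift -10.7° → track 68.0°, groundspeed 138.2 kt
Leg 3: heading 183.6°; drift +14.3° → track 197.9°, groundspeed 157.8 kt

Leg 1: track=4.5°, groundspeed=180.3 kt
Leg 2: track=68.0°, groundspeed=138.2 kt
Leg 3: track=197.9°, groundspeed=157.8 kt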